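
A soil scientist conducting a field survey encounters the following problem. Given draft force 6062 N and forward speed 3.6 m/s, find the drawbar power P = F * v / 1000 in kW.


P = F * v / 1000
  = 6062 * 3.6 / 1000
  = 21823.20 / 1000
  = 21.82 kW


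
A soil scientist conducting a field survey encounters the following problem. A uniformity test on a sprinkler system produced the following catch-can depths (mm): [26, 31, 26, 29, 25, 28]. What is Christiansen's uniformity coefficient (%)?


xbar = 165 / 6 = 27.500
sum|xi - xbar| = 11
CU = 100 * (1 - 11 / (6 * 27.500))
   = 100 * (1 - 0.0667)
   = 93.33%


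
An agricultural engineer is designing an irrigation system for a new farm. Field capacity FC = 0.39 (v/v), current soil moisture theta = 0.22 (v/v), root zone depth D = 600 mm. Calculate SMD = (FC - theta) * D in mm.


SMD = (FC - theta) * D
    = (0.39 - 0.22) * 600
    = 0.170 * 600
    = 102 mm


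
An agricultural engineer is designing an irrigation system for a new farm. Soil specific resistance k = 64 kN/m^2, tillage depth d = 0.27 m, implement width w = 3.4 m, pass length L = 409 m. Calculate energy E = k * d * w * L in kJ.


E = k * d * w * L
  = 64 * 0.27 * 3.4 * 409
  = 24029.57 kJ


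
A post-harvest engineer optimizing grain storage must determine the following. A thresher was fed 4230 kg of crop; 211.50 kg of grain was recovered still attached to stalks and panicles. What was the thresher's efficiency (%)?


eta = (total - unthreshed) / total * 100
    = (4230 - 211.50) / 4230 * 100
    = 4018.50 / 4230 * 100
    = 95%


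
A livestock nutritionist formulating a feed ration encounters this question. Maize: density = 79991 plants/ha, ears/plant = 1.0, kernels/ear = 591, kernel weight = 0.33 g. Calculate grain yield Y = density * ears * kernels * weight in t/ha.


Y = density * ears * kernels * kw
  = 79991 * 1.0 * 591 * 0.33 g/ha
  = 15600644.73 g/ha
  = 15600.64 kg/ha = 15.60 t/ha


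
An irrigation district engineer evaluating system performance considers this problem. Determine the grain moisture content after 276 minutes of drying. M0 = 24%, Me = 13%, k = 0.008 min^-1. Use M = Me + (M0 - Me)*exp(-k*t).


M = Me + (M0 - Me) * e^(-k*t)
  = 13 + (24 - 13) * e^(-0.008*276)
  = 13 + 11 * e^(-2.208)
  = 13 + 11 * 0.10992
  = 13 + 1.2091
  = 14.21%


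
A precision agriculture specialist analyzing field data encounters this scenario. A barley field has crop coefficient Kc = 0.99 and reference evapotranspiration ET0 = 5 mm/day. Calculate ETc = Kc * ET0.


ETc = Kc * ET0
    = 0.99 * 5
    = 4.95 mm/day


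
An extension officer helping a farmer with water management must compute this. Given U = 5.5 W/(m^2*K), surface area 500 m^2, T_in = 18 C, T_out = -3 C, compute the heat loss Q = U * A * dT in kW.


dT = 18 - (-3) = 21 K
Q = U * A * dT
  = 5.5 * 500 * 21
  = 57750 W = 57.75 kW


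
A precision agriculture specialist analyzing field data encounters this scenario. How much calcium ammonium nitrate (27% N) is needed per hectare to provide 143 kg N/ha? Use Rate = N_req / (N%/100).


Rate = N_required / (N_content / 100)
     = 143 / (27 / 100)
     = 143 / 0.27
     = 529.63 kg/ha


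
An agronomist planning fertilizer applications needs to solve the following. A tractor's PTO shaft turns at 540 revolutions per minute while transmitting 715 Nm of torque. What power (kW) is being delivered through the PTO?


P = 2*pi*n*T / 60000
  = 2*pi * 540 * 715 / 60000
  = 2425937.85 / 60000
  = 40.43 kW


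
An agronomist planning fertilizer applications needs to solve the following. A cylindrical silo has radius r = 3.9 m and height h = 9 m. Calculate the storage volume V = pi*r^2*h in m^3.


V = pi * r^2 * h
  = pi * 3.9^2 * 9
  = pi * 15.21 * 9
  = 430.05 m^3


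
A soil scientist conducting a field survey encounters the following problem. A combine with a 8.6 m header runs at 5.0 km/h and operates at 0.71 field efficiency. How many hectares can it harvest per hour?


C = w * v * eta_f / 10
  = 8.6 * 5.0 * 0.71 / 10
  = 30.53 / 10
  = 3.05 ha/h


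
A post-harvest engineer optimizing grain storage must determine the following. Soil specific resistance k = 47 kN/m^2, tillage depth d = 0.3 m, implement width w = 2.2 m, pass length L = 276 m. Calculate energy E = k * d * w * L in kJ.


E = k * d * w * L
  = 47 * 0.3 * 2.2 * 276
  = 8561.52 kJ


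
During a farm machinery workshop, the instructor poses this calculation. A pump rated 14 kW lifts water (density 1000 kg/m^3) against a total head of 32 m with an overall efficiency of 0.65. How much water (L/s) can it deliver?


Q = (P * 1000 * eta) / (rho * g * H)
  = (14 * 1000 * 0.65) / (1000 * 9.81 * 32)
  = 9100 / 313920
  = 0.02899 m^3/s = 28.99 L/s


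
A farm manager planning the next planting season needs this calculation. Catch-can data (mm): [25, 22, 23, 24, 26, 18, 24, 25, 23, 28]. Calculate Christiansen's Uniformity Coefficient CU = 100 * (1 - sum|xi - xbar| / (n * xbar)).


xbar = 238 / 10 = 23.800
sum|xi - xbar| = 18.400
CU = 100 * (1 - 18.400 / (10 * 23.800))
   = 100 * (1 - 0.0773)
   = 92.27%


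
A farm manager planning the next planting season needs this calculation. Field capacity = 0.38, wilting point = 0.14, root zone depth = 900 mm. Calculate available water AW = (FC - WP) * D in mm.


AW = (FC - WP) * D
   = (0.38 - 0.14) * 900
   = 0.24 * 900
   = 216 mm


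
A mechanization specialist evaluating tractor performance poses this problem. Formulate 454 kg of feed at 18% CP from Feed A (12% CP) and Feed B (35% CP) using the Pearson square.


parts_A = CP_b - target = 35 - 18 = 17
parts_B = target - CP_a = 18 - 12 = 6
total_parts = 17 + 6 = 23
Feed A = 454 * 17 / 23 = 335.57 kg
Feed B = 454 * 6 / 23 = 118.43 kg

335.57 kg


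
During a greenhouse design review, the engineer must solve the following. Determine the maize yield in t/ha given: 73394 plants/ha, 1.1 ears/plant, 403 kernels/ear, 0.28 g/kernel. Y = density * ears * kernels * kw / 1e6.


Y = density * ears * kernels * kw
  = 73394 * 1.1 * 403 * 0.28 g/ha
  = 9109956.86 g/ha
  = 9109.96 kg/ha = 9.11 t/ha


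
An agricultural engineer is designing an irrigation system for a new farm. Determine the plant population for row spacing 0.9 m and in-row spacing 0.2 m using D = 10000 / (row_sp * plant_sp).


D = 10000 / (row_sp * plant_sp)
  = 10000 / (0.9 * 0.2)
  = 10000 / 0.1800
  = 55555.56 plants/ha


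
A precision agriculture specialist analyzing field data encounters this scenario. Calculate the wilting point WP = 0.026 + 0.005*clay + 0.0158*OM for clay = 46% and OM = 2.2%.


WP = 0.026 + 0.005*46 + 0.0158*2.2
   = 0.026 + 0.2300 + 0.0348
   = 0.2908


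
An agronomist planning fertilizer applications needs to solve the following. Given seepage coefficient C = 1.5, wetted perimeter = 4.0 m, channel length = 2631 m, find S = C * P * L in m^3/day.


S = C * P * L
  = 1.5 * 4.0 * 2631
  = 15786 m^3/day


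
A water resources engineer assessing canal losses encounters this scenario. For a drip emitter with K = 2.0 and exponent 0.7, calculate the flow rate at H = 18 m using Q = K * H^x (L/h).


Q = K * H^x
  = 2.0 * 18^0.7
  = 2.0 * 7.5629
  = 15.13 L/h


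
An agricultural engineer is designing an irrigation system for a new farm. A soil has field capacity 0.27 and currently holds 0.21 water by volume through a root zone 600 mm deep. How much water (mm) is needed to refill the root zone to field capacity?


SMD = (FC - theta) * D
    = (0.27 - 0.21) * 600
    = 0.060 * 600
    = 36 mm


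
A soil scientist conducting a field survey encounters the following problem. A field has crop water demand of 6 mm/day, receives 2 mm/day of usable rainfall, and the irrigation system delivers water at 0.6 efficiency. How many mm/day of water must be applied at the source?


IWR = (ETc - Pe) / Ea
    = (6 - 2) / 0.6
    = 4 / 0.6
    = 6.67 mm/day


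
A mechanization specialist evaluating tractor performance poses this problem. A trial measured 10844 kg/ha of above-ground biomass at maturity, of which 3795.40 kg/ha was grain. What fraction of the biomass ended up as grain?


HI = grain_yield / biomass
   = 3795.40 / 10844
   = 0.35


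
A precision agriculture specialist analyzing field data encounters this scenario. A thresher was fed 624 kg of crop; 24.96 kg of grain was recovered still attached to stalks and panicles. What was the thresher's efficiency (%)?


eta = (total - unthreshed) / total * 100
    = (624 - 24.96) / 624 * 100
    = 599.04 / 624 * 100
    = 96%


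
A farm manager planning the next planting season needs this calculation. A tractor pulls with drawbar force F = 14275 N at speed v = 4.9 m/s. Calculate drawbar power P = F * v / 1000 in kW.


P = F * v / 1000
  = 14275 * 4.9 / 1000
  = 69947.50 / 1000
  = 69.95 kW


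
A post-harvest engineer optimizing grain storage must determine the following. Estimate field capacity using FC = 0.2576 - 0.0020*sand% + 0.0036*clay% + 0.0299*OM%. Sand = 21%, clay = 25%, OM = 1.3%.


FC = 0.2576 - 0.0020*21 + 0.0036*25 + 0.0299*1.3
   = 0.2576 - 0.0420 + 0.0900 + 0.0389
   = 0.3445


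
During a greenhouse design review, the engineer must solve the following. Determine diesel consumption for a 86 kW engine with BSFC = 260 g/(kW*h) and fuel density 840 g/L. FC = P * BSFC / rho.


FC = P * BSFC / rho_fuel
   = 86 * 260 / 840
   = 22360 / 840
   = 26.62 L/h


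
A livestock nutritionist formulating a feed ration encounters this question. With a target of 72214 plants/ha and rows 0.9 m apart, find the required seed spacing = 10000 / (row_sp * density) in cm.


spacing = 10000 / (row_sp * density)
        = 10000 / (0.9 * 72214)
        = 10000 / 64992.60
        = 0.15386 m = 15.39 cm


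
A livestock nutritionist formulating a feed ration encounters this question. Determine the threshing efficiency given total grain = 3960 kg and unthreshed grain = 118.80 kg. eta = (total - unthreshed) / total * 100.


eta = (total - unthreshed) / total * 100
    = (3960 - 118.80) / 3960 * 100
    = 3841.20 / 3960 * 100
    = 97%


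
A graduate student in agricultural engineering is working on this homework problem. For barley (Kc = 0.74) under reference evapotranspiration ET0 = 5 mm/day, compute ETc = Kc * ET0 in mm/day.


ETc = Kc * ET0
    = 0.74 * 5
    = 3.70 mm/day


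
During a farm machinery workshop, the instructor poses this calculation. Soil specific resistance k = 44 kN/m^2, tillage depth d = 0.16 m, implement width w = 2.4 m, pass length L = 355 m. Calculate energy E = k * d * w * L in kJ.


E = k * d * w * L
  = 44 * 0.16 * 2.4 * 355
  = 5998.08 kJ


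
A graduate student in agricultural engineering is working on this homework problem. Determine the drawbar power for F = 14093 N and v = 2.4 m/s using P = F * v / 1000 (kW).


P = F * v / 1000
  = 14093 * 2.4 / 1000
  = 33823.20 / 1000
  = 33.82 kW


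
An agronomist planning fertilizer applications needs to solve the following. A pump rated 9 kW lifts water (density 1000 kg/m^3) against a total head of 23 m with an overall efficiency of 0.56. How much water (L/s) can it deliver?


Q = (P * 1000 * eta) / (rho * g * H)
  = (9 * 1000 * 0.56) / (1000 * 9.81 * 23)
  = 5040 / 225630
  = 0.02234 m^3/s = 22.34 L/s


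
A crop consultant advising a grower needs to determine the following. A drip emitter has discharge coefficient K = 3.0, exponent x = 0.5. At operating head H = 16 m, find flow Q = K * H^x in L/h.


Q = K * H^x
  = 3.0 * 16^0.5
  = 3.0 * 4
  = 12 L/h


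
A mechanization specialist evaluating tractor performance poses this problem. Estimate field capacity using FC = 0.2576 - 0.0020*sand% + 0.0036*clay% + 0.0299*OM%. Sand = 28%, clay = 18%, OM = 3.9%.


FC = 0.2576 - 0.0020*28 + 0.0036*18 + 0.0299*3.9
   = 0.2576 - 0.0560 + 0.0648 + 0.1166
   = 0.3830


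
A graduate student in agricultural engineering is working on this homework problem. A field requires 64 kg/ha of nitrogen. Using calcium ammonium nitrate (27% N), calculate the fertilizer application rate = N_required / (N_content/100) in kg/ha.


Rate = N_required / (N_content / 100)
     = 64 / (27 / 100)
     = 64 / 0.27
     = 237.04 kg/ha


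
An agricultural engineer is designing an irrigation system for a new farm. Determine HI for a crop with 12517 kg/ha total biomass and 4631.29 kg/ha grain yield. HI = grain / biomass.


HI = grain_yield / biomass
   = 4631.29 / 12517
   = 0.37


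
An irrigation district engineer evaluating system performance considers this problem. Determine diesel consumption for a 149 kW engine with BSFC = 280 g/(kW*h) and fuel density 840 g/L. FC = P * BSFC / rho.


FC = P * BSFC / rho_fuel
   = 149 * 280 / 840
   = 41720 / 840
   = 49.67 L/h


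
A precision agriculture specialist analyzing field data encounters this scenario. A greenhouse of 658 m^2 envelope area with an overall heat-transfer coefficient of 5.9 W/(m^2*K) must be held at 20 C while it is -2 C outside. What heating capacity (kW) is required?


dT = 20 - (-2) = 22 K
Q = U * A * dT
  = 5.9 * 658 * 22
  = 85408.40 W = 85.41 kW


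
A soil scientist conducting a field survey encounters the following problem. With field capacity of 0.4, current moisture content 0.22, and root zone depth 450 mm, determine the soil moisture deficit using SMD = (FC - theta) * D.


SMD = (FC - theta) * D
    = (0.4 - 0.22) * 450
    = 0.180 * 450
    = 81 mm


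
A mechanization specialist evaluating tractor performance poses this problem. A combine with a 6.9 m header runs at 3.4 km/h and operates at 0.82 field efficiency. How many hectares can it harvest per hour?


C = w * v * eta_f / 10
  = 6.9 * 3.4 * 0.82 / 10
  = 19.24 / 10
  = 1.92 ha/h


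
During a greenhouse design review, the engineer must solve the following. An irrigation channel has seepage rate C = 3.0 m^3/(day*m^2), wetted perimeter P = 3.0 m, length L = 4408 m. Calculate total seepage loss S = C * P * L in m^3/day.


S = C * P * L
  = 3.0 * 3.0 * 4408
  = 39672 m^3/day


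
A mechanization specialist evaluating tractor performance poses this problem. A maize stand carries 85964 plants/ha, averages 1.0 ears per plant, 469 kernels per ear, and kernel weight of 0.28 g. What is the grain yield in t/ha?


Y = density * ears * kernels * kw
  = 85964 * 1.0 * 469 * 0.28 g/ha
  = 11288792.48 g/ha
  = 11288.79 kg/ha = 11.29 t/ha


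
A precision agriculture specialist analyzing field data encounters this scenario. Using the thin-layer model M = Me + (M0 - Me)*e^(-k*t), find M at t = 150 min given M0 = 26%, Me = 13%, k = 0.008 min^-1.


M = Me + (M0 - Me) * e^(-k*t)
  = 13 + (26 - 13) * e^(-0.008*150)
  = 13 + 13 * e^(-1.200)
  = 13 + 13 * 0.30119
  = 13 + 3.9155
  = 16.92%


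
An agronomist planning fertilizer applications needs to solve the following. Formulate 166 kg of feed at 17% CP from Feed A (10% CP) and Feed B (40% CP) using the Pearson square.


parts_A = CP_b - target = 40 - 17 = 23
parts_B = target - CP_a = 17 - 10 = 7
total_parts = 23 + 7 = 30
Feed A = 166 * 23 / 30 = 127.27 kg
Feed B = 166 * 7 / 30 = 38.73 kg

127.27 kg


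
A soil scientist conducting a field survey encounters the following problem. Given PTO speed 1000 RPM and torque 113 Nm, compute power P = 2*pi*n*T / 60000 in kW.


P = 2*pi*n*T / 60000
  = 2*pi * 1000 * 113 / 60000
  = 709999.94 / 60000
  = 11.83 kW


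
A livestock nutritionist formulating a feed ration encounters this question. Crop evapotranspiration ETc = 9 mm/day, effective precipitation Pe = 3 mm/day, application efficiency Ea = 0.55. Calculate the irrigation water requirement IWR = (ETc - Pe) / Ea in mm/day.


IWR = (ETc - Pe) / Ea
    = (9 - 3) / 0.55
    = 6 / 0.55
    = 10.91 mm/day


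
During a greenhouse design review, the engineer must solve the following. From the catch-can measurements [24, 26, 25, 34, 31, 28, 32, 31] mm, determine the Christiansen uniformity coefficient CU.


xbar = 231 / 8 = 28.875
sum|xi - xbar| = 25
CU = 100 * (1 - 25 / (8 * 28.875))
   = 100 * (1 - 0.1082)
   = 89.18%


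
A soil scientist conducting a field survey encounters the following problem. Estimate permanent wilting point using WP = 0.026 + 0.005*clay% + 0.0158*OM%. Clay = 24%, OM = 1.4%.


WP = 0.026 + 0.005*24 + 0.0158*1.4
   = 0.026 + 0.1200 + 0.0221
   = 0.1681


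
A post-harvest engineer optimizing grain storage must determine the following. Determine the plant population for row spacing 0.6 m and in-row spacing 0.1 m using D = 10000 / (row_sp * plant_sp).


D = 10000 / (row_sp * plant_sp)
  = 10000 / (0.6 * 0.1)
  = 10000 / 0.0600
  = 166666.67 plants/ha


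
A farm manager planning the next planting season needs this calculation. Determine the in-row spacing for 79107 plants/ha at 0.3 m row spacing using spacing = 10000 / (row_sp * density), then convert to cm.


spacing = 10000 / (row_sp * density)
        = 10000 / (0.3 * 79107)
        = 10000 / 23732.10
        = 0.42137 m = 42.14 cm


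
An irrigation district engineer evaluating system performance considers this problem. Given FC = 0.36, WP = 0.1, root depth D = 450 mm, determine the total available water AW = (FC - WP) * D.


AW = (FC - WP) * D
   = (0.36 - 0.1) * 450
   = 0.26 * 450
   = 117 mm


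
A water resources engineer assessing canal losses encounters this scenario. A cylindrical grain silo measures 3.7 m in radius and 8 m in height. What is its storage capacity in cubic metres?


V = pi * r^2 * h
  = pi * 3.7^2 * 8
  = pi * 13.69 * 8
  = 344.07 m^3


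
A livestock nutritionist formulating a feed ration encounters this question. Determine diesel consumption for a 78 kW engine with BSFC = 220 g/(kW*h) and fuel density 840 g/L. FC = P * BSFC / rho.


FC = P * BSFC / rho_fuel
   = 78 * 220 / 840
   = 17160 / 840
   = 20.43 L/h


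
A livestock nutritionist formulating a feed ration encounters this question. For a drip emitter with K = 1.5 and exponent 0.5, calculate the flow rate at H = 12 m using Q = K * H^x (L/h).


Q = K * H^x
  = 1.5 * 12^0.5
  = 1.5 * 3.4641
  = 5.20 L/h


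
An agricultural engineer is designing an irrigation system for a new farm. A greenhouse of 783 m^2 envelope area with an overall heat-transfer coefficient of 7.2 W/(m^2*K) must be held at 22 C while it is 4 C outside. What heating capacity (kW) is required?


dT = 22 - (4) = 18 K
Q = U * A * dT
  = 7.2 * 783 * 18
  = 101476.80 W = 101.48 kW


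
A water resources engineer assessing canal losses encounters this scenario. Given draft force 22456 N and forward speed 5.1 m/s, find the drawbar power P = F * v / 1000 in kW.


P = F * v / 1000
  = 22456 * 5.1 / 1000
  = 114525.60 / 1000
  = 114.53 kW


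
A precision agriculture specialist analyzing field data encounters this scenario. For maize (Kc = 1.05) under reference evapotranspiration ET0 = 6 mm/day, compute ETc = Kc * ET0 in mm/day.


ETc = Kc * ET0
    = 1.05 * 6
    = 6.30 mm/day


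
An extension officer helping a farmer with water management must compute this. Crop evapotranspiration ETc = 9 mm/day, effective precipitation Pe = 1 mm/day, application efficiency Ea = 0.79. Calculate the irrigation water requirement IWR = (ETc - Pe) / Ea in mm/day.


IWR = (ETc - Pe) / Ea
    = (9 - 1) / 0.79
    = 8 / 0.79
    = 10.13 mm/day


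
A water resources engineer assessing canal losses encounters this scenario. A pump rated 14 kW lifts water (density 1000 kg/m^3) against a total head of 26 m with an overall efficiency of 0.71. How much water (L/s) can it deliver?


Q = (P * 1000 * eta) / (rho * g * H)
  = (14 * 1000 * 0.71) / (1000 * 9.81 * 26)
  = 9940 / 255060
  = 0.03897 m^3/s = 38.97 L/s


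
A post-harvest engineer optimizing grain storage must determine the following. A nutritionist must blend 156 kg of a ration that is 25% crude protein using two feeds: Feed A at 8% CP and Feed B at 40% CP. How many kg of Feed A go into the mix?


parts_A = CP_b - target = 40 - 25 = 15
parts_B = target - CP_a = 25 - 8 = 17
total_parts = 15 + 17 = 32
Feed A = 156 * 15 / 32 = 73.13 kg
Feed B = 156 * 17 / 32 = 82.88 kg

73.13 kg


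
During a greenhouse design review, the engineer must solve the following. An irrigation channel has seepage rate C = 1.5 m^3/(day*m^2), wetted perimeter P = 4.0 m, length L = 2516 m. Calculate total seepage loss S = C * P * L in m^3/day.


S = C * P * L
  = 1.5 * 4.0 * 2516
  = 15096 m^3/day


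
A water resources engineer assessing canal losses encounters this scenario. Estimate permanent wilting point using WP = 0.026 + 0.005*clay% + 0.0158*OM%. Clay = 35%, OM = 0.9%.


WP = 0.026 + 0.005*35 + 0.0158*0.9
   = 0.026 + 0.1750 + 0.0142
   = 0.2152


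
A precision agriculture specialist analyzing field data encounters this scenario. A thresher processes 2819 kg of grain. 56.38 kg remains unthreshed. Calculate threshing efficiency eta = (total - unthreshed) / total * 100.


eta = (total - unthreshed) / total * 100
    = (2819 - 56.38) / 2819 * 100
    = 2762.62 / 2819 * 100
    = 98%


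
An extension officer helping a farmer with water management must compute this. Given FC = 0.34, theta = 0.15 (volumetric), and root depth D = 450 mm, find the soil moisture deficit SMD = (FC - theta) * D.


SMD = (FC - theta) * D
    = (0.34 - 0.15) * 450
    = 0.190 * 450
    = 85.50 mm


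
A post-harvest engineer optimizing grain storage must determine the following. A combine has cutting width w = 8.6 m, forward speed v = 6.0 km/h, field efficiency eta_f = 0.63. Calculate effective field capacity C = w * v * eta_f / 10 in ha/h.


C = w * v * eta_f / 10
  = 8.6 * 6.0 * 0.63 / 10
  = 32.51 / 10
  = 3.25 ha/h


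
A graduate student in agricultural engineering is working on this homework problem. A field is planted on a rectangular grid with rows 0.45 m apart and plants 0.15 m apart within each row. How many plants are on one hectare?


D = 10000 / (row_sp * plant_sp)
  = 10000 / (0.45 * 0.15)
  = 10000 / 0.0675
  = 148148.15 plants/ha


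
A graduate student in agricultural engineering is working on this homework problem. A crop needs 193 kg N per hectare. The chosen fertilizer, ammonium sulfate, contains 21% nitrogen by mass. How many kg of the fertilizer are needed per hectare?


Rate = N_required / (N_content / 100)
     = 193 / (21 / 100)
     = 193 / 0.21
     = 919.05 kg/ha


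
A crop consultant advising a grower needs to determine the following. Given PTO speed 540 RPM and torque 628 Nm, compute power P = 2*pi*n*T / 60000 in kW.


P = 2*pi*n*T / 60000
  = 2*pi * 540 * 628 / 60000
  = 2130753.80 / 60000
  = 35.51 kW


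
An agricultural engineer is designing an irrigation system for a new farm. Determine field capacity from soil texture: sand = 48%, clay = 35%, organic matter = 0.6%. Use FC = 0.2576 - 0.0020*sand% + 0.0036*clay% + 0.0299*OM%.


FC = 0.2576 - 0.0020*48 + 0.0036*35 + 0.0299*0.6
   = 0.2576 - 0.0960 + 0.1260 + 0.0179
   = 0.3055


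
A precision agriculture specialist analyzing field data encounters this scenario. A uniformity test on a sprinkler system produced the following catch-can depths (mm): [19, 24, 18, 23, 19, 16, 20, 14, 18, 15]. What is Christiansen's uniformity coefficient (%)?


xbar = 186 / 10 = 18.600
sum|xi - xbar| = 24
CU = 100 * (1 - 24 / (10 * 18.600))
   = 100 * (1 - 0.1290)
   = 87.10%


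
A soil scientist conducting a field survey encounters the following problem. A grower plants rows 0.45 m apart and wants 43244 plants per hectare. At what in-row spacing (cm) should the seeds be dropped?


spacing = 10000 / (row_sp * density)
        = 10000 / (0.45 * 43244)
        = 10000 / 19459.80
        = 0.51388 m = 51.39 cm


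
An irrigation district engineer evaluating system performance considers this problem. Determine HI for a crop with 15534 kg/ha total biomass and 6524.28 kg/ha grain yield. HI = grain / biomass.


HI = grain_yield / biomass
   = 6524.28 / 15534
   = 0.42


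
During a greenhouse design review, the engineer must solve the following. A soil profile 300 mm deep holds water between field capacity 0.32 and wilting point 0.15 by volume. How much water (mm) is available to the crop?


AW = (FC - WP) * D
   = (0.32 - 0.15) * 300
   = 0.17 * 300
   = 51 mm


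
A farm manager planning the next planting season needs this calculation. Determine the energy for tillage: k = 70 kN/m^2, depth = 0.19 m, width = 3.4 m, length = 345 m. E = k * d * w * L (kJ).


E = k * d * w * L
  = 70 * 0.19 * 3.4 * 345
  = 15600.90 kJ


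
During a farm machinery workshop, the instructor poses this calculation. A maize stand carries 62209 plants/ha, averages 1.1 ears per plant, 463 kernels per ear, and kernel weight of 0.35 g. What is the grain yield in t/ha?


Y = density * ears * kernels * kw
  = 62209 * 1.1 * 463 * 0.35 g/ha
  = 11089065.30 g/ha
  = 11089.07 kg/ha = 11.09 t/ha


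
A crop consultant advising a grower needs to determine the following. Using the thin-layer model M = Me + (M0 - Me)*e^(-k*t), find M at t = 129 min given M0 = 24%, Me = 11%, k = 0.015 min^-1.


M = Me + (M0 - Me) * e^(-k*t)
  = 11 + (24 - 11) * e^(-0.015*129)
  = 11 + 13 * e^(-1.935)
  = 11 + 13 * 0.14442
  = 11 + 1.8775
  = 12.88%


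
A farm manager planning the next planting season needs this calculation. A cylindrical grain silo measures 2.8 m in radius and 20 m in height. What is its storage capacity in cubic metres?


V = pi * r^2 * h
  = pi * 2.8^2 * 20
  = pi * 7.84 * 20
  = 492.60 m^3


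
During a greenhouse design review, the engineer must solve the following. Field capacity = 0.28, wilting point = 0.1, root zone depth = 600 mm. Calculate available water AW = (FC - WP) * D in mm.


AW = (FC - WP) * D
   = (0.28 - 0.1) * 600
   = 0.18 * 600
   = 108 mm


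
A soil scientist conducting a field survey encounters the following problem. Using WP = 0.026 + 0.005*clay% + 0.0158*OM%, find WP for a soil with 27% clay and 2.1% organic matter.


WP = 0.026 + 0.005*27 + 0.0158*2.1
   = 0.026 + 0.1350 + 0.0332
   = 0.1942


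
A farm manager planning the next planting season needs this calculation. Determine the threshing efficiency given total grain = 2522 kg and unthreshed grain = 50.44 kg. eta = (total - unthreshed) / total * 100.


eta = (total - unthreshed) / total * 100
    = (2522 - 50.44) / 2522 * 100
    = 2471.56 / 2522 * 100
    = 98%


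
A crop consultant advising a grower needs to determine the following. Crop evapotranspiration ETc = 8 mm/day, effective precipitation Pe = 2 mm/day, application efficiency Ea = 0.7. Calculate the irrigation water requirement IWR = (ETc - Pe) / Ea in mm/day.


IWR = (ETc - Pe) / Ea
    = (8 - 2) / 0.7
    = 6 / 0.7
    = 8.57 mm/day


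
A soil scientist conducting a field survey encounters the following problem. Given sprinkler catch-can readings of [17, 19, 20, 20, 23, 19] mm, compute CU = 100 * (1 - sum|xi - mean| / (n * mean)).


xbar = 118 / 6 = 19.667
sum|xi - xbar| = 8
CU = 100 * (1 - 8 / (6 * 19.667))
   = 100 * (1 - 0.0678)
   = 93.22%


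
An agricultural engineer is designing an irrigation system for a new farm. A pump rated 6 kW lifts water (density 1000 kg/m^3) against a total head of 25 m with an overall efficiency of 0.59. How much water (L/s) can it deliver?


Q = (P * 1000 * eta) / (rho * g * H)
  = (6 * 1000 * 0.59) / (1000 * 9.81 * 25)
  = 3540 / 245250
  = 0.01443 m^3/s = 14.43 L/s


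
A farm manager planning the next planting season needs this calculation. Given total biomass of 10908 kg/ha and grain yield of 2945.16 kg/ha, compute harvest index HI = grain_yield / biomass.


HI = grain_yield / biomass
   = 2945.16 / 10908
   = 0.27


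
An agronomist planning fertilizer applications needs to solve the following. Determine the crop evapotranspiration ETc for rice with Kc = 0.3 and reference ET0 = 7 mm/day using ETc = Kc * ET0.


ETc = Kc * ET0
    = 0.3 * 7
    = 2.10 mm/day


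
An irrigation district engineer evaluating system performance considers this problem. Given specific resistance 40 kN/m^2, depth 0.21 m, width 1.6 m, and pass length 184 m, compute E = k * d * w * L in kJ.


E = k * d * w * L
  = 40 * 0.21 * 1.6 * 184
  = 2472.96 kJ


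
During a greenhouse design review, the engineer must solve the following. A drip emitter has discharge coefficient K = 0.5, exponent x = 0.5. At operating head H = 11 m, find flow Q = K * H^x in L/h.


Q = K * H^x
  = 0.5 * 11^0.5
  = 0.5 * 3.3166
  = 1.66 L/h


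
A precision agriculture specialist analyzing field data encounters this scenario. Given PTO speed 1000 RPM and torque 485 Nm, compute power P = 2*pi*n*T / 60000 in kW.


P = 2*pi*n*T / 60000
  = 2*pi * 1000 * 485 / 60000
  = 3047344.87 / 60000
  = 50.79 kW


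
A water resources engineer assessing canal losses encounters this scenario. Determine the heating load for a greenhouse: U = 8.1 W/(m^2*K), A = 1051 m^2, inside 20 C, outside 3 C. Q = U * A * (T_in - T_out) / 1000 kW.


dT = 20 - (3) = 17 K
Q = U * A * dT
  = 8.1 * 1051 * 17
  = 144722.70 W = 144.72 kW


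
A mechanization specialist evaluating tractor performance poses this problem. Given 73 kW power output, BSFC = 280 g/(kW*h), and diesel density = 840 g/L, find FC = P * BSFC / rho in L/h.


FC = P * BSFC / rho_fuel
   = 73 * 280 / 840
   = 20440 / 840
   = 24.33 L/h


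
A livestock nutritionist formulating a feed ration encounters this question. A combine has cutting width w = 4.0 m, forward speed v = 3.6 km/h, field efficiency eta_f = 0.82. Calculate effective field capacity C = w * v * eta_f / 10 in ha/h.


C = w * v * eta_f / 10
  = 4.0 * 3.6 * 0.82 / 10
  = 11.81 / 10
  = 1.18 ha/h


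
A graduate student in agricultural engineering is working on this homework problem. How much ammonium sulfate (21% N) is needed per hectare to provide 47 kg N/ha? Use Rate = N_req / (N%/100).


Rate = N_required / (N_content / 100)
     = 47 / (21 / 100)
     = 47 / 0.21
     = 223.81 kg/ha


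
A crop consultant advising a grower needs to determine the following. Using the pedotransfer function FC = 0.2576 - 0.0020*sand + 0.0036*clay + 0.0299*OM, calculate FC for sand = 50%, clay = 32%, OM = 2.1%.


FC = 0.2576 - 0.0020*50 + 0.0036*32 + 0.0299*2.1
   = 0.2576 - 0.1000 + 0.1152 + 0.0628
   = 0.3356


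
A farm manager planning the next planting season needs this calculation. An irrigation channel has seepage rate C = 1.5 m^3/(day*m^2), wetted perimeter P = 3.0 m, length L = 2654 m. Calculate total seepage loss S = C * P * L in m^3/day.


S = C * P * L
  = 1.5 * 3.0 * 2654
  = 11943 m^3/day


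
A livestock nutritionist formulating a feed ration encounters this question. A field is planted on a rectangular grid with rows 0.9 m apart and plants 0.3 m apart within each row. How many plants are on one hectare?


D = 10000 / (row_sp * plant_sp)
  = 10000 / (0.9 * 0.3)
  = 10000 / 0.2700
  = 37037.04 plants/ha


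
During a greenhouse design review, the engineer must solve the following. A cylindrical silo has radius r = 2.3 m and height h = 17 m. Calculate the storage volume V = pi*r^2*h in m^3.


V = pi * r^2 * h
  = pi * 2.3^2 * 17
  = pi * 5.29 * 17
  = 282.52 m^3


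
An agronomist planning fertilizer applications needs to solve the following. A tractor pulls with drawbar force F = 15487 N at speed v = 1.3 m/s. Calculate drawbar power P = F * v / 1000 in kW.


P = F * v / 1000
  = 15487 * 1.3 / 1000
  = 20133.10 / 1000
  = 20.13 kW


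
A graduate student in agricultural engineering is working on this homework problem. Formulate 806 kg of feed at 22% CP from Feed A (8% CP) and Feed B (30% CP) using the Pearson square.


parts_A = CP_b - target = 30 - 22 = 8
parts_B = target - CP_a = 22 - 8 = 14
total_parts = 8 + 14 = 22
Feed A = 806 * 8 / 22 = 293.09 kg
Feed B = 806 * 14 / 22 = 512.91 kg

293.09 kg


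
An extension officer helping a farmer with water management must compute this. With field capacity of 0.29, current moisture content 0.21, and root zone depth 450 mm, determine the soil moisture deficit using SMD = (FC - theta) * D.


SMD = (FC - theta) * D
    = (0.29 - 0.21) * 450
    = 0.080 * 450
    = 36 mm


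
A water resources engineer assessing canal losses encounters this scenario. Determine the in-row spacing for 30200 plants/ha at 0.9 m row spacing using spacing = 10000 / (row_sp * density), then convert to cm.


spacing = 10000 / (row_sp * density)
        = 10000 / (0.9 * 30200)
        = 10000 / 27180
        = 0.36792 m = 36.79 cm


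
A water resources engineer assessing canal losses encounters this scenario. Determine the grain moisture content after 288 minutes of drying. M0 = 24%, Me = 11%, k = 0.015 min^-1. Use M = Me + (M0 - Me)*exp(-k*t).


M = Me + (M0 - Me) * e^(-k*t)
  = 11 + (24 - 11) * e^(-0.015*288)
  = 11 + 13 * e^(-4.320)
  = 11 + 13 * 0.01330
  = 11 + 0.1729
  = 11.17%


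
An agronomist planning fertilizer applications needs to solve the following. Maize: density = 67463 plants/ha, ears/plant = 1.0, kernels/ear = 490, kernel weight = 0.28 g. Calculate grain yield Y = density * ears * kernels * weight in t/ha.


Y = density * ears * kernels * kw
  = 67463 * 1.0 * 490 * 0.28 g/ha
  = 9255923.60 g/ha
  = 9255.92 kg/ha = 9.26 t/ha


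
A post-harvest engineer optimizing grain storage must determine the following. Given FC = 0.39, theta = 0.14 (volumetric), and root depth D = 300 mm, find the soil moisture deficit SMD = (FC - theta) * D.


SMD = (FC - theta) * D
    = (0.39 - 0.14) * 300
    = 0.250 * 300
    = 75 mm


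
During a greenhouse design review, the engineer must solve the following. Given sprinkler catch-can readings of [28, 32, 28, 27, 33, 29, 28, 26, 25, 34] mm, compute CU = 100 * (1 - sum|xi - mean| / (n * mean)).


xbar = 290 / 10 = 29
sum|xi - xbar| = 24
CU = 100 * (1 - 24 / (10 * 29))
   = 100 * (1 - 0.0828)
   = 91.72%


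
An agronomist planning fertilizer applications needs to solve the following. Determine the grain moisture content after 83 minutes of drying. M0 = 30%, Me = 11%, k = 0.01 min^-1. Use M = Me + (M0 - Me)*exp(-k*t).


M = Me + (M0 - Me) * e^(-k*t)
  = 11 + (30 - 11) * e^(-0.01*83)
  = 11 + 19 * e^(-0.830)
  = 11 + 19 * 0.43605
  = 11 + 8.2849
  = 19.28%


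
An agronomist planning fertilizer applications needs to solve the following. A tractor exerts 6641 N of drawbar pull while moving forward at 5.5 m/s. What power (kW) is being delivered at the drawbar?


P = F * v / 1000
  = 6641 * 5.5 / 1000
  = 36525.50 / 1000
  = 36.53 kW


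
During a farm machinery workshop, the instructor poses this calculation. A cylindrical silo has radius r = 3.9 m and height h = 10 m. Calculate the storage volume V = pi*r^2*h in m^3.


V = pi * r^2 * h
  = pi * 3.9^2 * 10
  = pi * 15.21 * 10
  = 477.84 m^3


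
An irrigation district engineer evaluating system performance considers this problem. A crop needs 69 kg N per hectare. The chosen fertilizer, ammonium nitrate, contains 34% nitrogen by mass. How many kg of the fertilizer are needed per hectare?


Rate = N_required / (N_content / 100)
     = 69 / (34 / 100)
     = 69 / 0.34
     = 202.94 kg/ha


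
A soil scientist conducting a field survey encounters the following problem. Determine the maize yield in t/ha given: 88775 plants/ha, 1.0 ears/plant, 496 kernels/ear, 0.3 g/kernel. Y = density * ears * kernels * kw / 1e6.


Y = density * ears * kernels * kw
  = 88775 * 1.0 * 496 * 0.3 g/ha
  = 13209720 g/ha
  = 13209.72 kg/ha = 13.21 t/ha


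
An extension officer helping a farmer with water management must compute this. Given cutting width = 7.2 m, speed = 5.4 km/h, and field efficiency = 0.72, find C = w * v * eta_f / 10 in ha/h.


C = w * v * eta_f / 10
  = 7.2 * 5.4 * 0.72 / 10
  = 27.99 / 10
  = 2.80 ha/h


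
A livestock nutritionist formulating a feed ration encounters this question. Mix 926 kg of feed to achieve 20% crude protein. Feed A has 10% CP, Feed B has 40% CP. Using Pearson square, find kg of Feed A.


parts_A = CP_b - target = 40 - 20 = 20
parts_B = target - CP_a = 20 - 10 = 10
total_parts = 20 + 10 = 30
Feed A = 926 * 20 / 30 = 617.33 kg
Feed B = 926 * 10 / 30 = 308.67 kg

617.33 kg


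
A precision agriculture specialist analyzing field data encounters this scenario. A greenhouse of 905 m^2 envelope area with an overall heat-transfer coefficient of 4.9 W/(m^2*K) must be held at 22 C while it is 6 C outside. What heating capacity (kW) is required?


dT = 22 - (6) = 16 K
Q = U * A * dT
  = 4.9 * 905 * 16
  = 70952 W = 70.95 kW


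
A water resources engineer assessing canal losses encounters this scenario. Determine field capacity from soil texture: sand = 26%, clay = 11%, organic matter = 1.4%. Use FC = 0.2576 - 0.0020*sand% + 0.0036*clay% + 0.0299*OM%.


FC = 0.2576 - 0.0020*26 + 0.0036*11 + 0.0299*1.4
   = 0.2576 - 0.0520 + 0.0396 + 0.0419
   = 0.2871


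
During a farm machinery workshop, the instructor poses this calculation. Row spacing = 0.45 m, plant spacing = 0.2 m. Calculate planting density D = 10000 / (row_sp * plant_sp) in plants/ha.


D = 10000 / (row_sp * plant_sp)
  = 10000 / (0.45 * 0.2)
  = 10000 / 0.0900
  = 111111.11 plants/ha


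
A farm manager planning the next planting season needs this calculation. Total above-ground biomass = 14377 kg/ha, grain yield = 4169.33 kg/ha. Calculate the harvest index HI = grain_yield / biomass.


HI = grain_yield / biomass
   = 4169.33 / 14377
   = 0.29


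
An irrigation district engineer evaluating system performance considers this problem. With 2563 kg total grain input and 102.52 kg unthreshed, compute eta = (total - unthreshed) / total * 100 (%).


eta = (total - unthreshed) / total * 100
    = (2563 - 102.52) / 2563 * 100
    = 2460.48 / 2563 * 100
    = 96%


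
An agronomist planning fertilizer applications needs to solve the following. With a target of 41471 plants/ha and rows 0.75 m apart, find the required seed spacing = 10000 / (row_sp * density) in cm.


spacing = 10000 / (row_sp * density)
        = 10000 / (0.75 * 41471)
        = 10000 / 31103.25
        = 0.32151 m = 32.15 cm


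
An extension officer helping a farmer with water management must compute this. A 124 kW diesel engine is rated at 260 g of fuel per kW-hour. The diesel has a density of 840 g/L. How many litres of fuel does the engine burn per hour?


FC = P * BSFC / rho_fuel
   = 124 * 260 / 840
   = 32240 / 840
   = 38.38 L/h


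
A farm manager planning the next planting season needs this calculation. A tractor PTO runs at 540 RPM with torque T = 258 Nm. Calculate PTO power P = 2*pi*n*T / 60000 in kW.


P = 2*pi*n*T / 60000
  = 2*pi * 540 * 258 / 60000
  = 875373.38 / 60000
  = 14.59 kW


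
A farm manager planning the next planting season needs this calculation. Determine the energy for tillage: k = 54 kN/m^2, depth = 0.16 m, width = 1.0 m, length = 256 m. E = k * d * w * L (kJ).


E = k * d * w * L
  = 54 * 0.16 * 1.0 * 256
  = 2211.84 kJ


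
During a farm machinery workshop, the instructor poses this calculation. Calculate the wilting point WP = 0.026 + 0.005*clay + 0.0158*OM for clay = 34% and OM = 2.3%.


WP = 0.026 + 0.005*34 + 0.0158*2.3
   = 0.026 + 0.1700 + 0.0363
   = 0.2323


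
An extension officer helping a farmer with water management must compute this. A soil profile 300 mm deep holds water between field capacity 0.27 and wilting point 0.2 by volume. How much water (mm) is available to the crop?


AW = (FC - WP) * D
   = (0.27 - 0.2) * 300
   = 0.07 * 300
   = 21 mm


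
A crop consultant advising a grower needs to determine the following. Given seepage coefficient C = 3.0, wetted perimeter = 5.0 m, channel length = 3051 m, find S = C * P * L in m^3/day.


S = C * P * L
  = 3.0 * 5.0 * 3051
  = 45765 m^3/day


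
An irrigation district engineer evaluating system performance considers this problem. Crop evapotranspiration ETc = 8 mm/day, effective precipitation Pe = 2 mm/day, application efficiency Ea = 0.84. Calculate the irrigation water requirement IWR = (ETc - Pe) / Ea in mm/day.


IWR = (ETc - Pe) / Ea
    = (8 - 2) / 0.84
    = 6 / 0.84
    = 7.14 mm/day
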